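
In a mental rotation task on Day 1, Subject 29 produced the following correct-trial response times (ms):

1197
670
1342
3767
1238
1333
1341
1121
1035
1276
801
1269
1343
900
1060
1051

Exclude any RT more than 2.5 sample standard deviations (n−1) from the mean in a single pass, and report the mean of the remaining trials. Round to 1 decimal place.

1131.8 ms

n = 16, ΣRT = 20744, M = 1296.500
Σ(x−M)² = 7136034.00; s = √(7136034.00/15) = 689.736
Cutoffs: 1296.500 ± 2.5·689.736 → [-427.8, 3020.8]
Outside: 3767 → excluded.
Retained (n=15): Σ = 16977, mean = 16977/15 = 1131.800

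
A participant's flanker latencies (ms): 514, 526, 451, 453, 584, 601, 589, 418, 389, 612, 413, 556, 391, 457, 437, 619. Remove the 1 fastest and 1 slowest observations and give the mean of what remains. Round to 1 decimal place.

Sorted: 389, 391, 413, 418, 437, 451, 453, 457, 514, 526, 556, 584, 589, 601, 612, 619
Drop lowest 1 (389) and highest 1 (619)
Remaining (n=14): Σ = 7002, mean = 7002/14 = 500.143

500.1 ms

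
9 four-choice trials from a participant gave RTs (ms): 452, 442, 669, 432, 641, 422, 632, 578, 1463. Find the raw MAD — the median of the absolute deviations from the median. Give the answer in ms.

Sorted: 422, 432, 442, 452, 578, 632, 641, 669, 1463 → median = 578
|x − 578|: 126, 136, 91, 146, 63, 156, 54, 0, 885
Sorted deviations: 0, 54, 63, 91, 126, 136, 146, 156, 885 → MAD = 126

126 ms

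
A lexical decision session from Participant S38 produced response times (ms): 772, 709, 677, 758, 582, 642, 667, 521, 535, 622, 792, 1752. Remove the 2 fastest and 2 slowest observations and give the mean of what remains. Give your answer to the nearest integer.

Sorted: 521, 535, 582, 622, 642, 667, 677, 709, 758, 772, 792, 1752
Drop lowest 2 (521, 535) and highest 2 (792, 1752)
Remaining (n=8): Σ = 5429, mean = 5429/8 = 678.625

679 ms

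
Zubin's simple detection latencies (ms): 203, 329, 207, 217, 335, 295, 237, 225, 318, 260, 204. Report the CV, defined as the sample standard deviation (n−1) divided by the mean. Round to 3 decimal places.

0.205

n = 11, Σ = 2830, M = 257.2727
Σ(x−M)² = 27690.182; s = √(27690.182/10) = 52.6215
CV = 52.6215 / 257.2727 = 0.20454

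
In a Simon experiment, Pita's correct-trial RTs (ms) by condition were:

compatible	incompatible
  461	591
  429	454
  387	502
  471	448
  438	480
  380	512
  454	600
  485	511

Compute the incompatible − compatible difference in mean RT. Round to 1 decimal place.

M(compatible) = 3505/8 = 438.125
M(incompatible) = 4098/8 = 512.250
Difference = 512.250 − 438.125 = 74.125 ms

74.1 ms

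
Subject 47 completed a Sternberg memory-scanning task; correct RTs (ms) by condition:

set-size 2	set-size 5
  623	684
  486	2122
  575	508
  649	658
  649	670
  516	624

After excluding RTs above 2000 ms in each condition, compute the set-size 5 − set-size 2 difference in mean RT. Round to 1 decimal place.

set-size 5: exclude 2122
M(set-size 2) = 3498/6 = 583.000
M(set-size 5) = 3144/5 = 628.800
Difference = 628.800 − 583.000 = 45.800 ms

45.8 ms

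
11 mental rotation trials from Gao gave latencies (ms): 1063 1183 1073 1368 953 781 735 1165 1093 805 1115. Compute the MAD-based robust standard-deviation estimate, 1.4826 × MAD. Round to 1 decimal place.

Sorted: 735, 781, 805, 953, 1063, 1073, 1093, 1115, 1165, 1183, 1368 → median = 1073
|x − 1073| sorted: 0, 10, 20, 42, 92, 110, 120, 268, 292, 295, 338 → MAD = 110
Robust SD ≈ 1.4826 × 110 = 163.086

163.1 ms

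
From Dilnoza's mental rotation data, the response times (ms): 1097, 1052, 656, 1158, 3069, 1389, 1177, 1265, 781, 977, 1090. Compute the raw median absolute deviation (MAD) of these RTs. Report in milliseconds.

Sorted: 656, 781, 977, 1052, 1090, 1097, 1158, 1177, 1265, 1389, 3069 → median = 1097
|x − 1097|: 0, 45, 441, 61, 1972, 292, 80, 168, 316, 120, 7
Sorted deviations: 0, 7, 45, 61, 80, 120, 168, 292, 316, 441, 1972 → MAD = 120

120 ms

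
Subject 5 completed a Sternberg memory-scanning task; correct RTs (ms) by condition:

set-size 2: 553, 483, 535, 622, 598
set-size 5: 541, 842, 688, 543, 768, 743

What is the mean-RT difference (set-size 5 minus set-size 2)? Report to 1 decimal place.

129.3 ms

M(set-size 2) = 2791/5 = 558.200
M(set-size 5) = 4125/6 = 687.500
Difference = 687.500 − 558.200 = 129.300 ms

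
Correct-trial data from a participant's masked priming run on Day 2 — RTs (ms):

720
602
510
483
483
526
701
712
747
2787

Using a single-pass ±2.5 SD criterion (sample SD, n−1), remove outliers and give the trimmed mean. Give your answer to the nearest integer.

n = 10, ΣRT = 8271, M = 827.100
Σ(x−M)² = 4366936.90; s = √(4366936.90/9) = 696.574
Cutoffs: 827.100 ± 2.5·696.574 → [-914.3, 2568.5]
Outside: 2787 → excluded.
Retained (n=9): Σ = 5484, mean = 5484/9 = 609.333

609 ms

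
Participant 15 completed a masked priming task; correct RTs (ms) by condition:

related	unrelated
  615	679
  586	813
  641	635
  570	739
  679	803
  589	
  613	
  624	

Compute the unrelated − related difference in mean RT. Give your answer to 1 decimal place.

119.2 ms

M(related) = 4917/8 = 614.625
M(unrelated) = 3669/5 = 733.800
Difference = 733.800 − 614.625 = 119.175 ms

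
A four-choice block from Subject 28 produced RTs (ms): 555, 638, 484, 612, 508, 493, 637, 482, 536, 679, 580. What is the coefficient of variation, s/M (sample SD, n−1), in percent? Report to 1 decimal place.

12.4%

n = 11, Σ = 6204, M = 564.0000
Σ(x−M)² = 48756.000; s = √(48756.000/10) = 69.8255
CV = 69.8255 / 564.0000 = 0.12380 = 12.380%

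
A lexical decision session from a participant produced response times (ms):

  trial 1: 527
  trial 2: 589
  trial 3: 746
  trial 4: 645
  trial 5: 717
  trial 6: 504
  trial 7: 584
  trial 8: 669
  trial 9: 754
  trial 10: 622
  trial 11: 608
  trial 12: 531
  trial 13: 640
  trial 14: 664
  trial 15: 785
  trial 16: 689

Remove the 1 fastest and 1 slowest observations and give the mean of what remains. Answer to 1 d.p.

641.8 ms

Sorted: 504, 527, 531, 584, 589, 608, 622, 640, 645, 664, 669, 689, 717, 746, 754, 785
Drop lowest 1 (504) and highest 1 (785)
Remaining (n=14): Σ = 8985, mean = 8985/14 = 641.786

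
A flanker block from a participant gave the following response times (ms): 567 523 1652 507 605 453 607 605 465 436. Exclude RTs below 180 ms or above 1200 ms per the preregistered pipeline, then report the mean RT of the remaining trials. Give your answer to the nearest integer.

530 ms

Excluded: 1652
Retained (n=9): Σ = 4768
Mean = 4768/9 = 529.7778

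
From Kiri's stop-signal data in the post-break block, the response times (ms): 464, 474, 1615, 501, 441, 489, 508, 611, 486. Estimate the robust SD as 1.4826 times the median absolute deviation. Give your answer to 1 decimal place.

28.2 ms

Sorted: 441, 464, 474, 486, 489, 501, 508, 611, 1615 → median = 489
|x − 489| sorted: 0, 3, 12, 15, 19, 25, 48, 122, 1126 → MAD = 19
Robust SD ≈ 1.4826 × 19 = 28.169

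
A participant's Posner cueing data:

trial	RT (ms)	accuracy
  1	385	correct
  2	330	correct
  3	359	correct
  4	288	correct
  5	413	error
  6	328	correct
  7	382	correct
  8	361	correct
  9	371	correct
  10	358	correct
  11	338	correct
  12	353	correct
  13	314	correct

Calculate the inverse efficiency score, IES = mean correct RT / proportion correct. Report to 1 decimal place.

Correct trials (n=12): 385, 330, 359, 288, 328, 382, 361, 371, 358, 338, 353, 314
Mean correct RT = 4167/12 = 347.2500 ms
Proportion correct = 12/13
IES = 347.2500 / (12/13) = 376.188 ms

376.2 ms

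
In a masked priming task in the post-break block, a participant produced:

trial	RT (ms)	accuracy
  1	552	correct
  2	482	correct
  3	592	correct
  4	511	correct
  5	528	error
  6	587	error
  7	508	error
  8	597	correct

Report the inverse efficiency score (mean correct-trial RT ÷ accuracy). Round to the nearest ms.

Correct trials (n=5): 552, 482, 592, 511, 597
Mean correct RT = 2734/5 = 546.8000 ms
Proportion correct = 5/8
IES = 546.8000 / (5/8) = 874.880 ms

875 ms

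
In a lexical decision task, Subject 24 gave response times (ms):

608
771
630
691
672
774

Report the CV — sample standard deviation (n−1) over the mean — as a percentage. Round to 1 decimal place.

10.1%

n = 6, Σ = 4146, M = 691.0000
Σ(x−M)² = 24260.000; s = √(24260.000/5) = 69.6563
CV = 69.6563 / 691.0000 = 0.10081 = 10.081%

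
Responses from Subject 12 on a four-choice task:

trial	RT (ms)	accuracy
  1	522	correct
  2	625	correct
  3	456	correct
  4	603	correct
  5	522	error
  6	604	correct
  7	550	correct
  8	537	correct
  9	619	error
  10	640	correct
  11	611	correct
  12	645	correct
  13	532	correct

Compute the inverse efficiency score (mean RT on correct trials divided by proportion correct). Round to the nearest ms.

Correct trials (n=11): 522, 625, 456, 603, 604, 550, 537, 640, 611, 645, 532
Mean correct RT = 6325/11 = 575.0000 ms
Proportion correct = 11/13
IES = 575.0000 / (11/13) = 679.545 ms

680 ms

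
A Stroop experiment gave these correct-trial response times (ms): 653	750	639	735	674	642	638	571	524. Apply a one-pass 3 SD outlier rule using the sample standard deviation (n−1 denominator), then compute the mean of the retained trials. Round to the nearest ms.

n = 9, ΣRT = 5826, M = 647.333
Σ(x−M)² = 40192.00; s = √(40192.00/8) = 70.880
Cutoffs: 647.333 ± 3·70.880 → [434.7, 860.0]
No RTs fall outside the cutoffs; all 9 retained. Mean = 5826/9 = 647.333

647 ms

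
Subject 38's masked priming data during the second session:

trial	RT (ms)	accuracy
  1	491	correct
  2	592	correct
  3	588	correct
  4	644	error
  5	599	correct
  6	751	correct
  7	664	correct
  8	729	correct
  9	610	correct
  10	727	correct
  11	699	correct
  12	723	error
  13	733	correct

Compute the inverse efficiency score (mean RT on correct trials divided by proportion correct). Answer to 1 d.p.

771.7 ms

Correct trials (n=11): 491, 592, 588, 599, 751, 664, 729, 610, 727, 699, 733
Mean correct RT = 7183/11 = 653.0000 ms
Proportion correct = 11/13
IES = 653.0000 / (11/13) = 771.727 ms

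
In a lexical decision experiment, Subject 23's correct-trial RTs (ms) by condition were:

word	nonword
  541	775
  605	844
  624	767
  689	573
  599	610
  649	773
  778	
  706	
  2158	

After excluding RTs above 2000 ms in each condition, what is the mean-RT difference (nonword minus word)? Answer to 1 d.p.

word: exclude 2158
M(word) = 5191/8 = 648.875
M(nonword) = 4342/6 = 723.667
Difference = 723.667 − 648.875 = 74.792 ms

74.8 ms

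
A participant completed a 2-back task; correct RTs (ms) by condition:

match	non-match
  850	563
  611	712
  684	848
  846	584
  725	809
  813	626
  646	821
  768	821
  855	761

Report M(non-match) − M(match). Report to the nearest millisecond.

M(match) = 6798/9 = 755.333
M(non-match) = 6545/9 = 727.222
Difference = 727.222 − 755.333 = -28.111 ms

-28 ms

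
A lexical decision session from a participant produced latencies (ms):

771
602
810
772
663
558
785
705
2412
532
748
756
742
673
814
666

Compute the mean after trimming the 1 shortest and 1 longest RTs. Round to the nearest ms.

719 ms

Sorted: 532, 558, 602, 663, 666, 673, 705, 742, 748, 756, 771, 772, 785, 810, 814, 2412
Drop lowest 1 (532) and highest 1 (2412)
Remaining (n=14): Σ = 10065, mean = 10065/14 = 718.929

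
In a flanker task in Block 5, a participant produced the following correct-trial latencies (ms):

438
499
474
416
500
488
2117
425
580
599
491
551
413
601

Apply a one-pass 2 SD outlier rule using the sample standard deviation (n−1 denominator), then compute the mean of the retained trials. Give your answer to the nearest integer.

n = 14, ΣRT = 8592, M = 613.714
Σ(x−M)² = 2487654.86; s = √(2487654.86/13) = 437.445
Cutoffs: 613.714 ± 2·437.445 → [-261.2, 1488.6]
Outside: 2117 → excluded.
Retained (n=13): Σ = 6475, mean = 6475/13 = 498.077

498 ms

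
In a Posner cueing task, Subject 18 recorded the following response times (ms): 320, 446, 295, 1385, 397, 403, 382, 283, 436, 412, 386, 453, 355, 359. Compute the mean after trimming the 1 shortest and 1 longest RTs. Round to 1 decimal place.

Sorted: 283, 295, 320, 355, 359, 382, 386, 397, 403, 412, 436, 446, 453, 1385
Drop lowest 1 (283) and highest 1 (1385)
Remaining (n=12): Σ = 4644, mean = 4644/12 = 387.000

387.0 ms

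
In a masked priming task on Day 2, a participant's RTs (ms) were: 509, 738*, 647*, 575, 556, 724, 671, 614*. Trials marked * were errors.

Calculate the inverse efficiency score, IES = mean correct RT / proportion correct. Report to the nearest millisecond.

971 ms

Correct trials (n=5): 509, 575, 556, 724, 671
Mean correct RT = 3035/5 = 607.0000 ms
Proportion correct = 5/8
IES = 607.0000 / (5/8) = 971.200 ms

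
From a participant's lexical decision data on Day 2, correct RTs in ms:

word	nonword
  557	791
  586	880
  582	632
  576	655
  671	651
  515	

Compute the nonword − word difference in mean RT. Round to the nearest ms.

141 ms

M(word) = 3487/6 = 581.167
M(nonword) = 3609/5 = 721.800
Difference = 721.800 − 581.167 = 140.633 ms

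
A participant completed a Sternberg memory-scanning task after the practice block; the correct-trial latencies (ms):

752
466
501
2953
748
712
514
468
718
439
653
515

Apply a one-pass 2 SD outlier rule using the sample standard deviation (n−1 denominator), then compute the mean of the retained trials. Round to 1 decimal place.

589.6 ms

n = 12, ΣRT = 9439, M = 786.583
Σ(x−M)² = 5278856.92; s = √(5278856.92/11) = 692.745
Cutoffs: 786.583 ± 2·692.745 → [-598.9, 2172.1]
Outside: 2953 → excluded.
Retained (n=11): Σ = 6486, mean = 6486/11 = 589.636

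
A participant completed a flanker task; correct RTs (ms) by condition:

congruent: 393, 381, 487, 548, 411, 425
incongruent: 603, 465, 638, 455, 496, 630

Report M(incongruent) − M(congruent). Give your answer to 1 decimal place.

M(congruent) = 2645/6 = 440.833
M(incongruent) = 3287/6 = 547.833
Difference = 547.833 − 440.833 = 107.000 ms

107.0 ms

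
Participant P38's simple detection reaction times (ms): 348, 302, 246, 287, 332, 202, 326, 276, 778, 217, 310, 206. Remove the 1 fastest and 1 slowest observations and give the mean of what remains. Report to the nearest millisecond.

Sorted: 202, 206, 217, 246, 276, 287, 302, 310, 326, 332, 348, 778
Drop lowest 1 (202) and highest 1 (778)
Remaining (n=10): Σ = 2850, mean = 2850/10 = 285.000

285 ms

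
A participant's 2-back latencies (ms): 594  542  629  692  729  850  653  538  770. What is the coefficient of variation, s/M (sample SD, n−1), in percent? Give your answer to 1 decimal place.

15.7%

n = 9, Σ = 5997, M = 666.3333
Σ(x−M)² = 87798.000; s = √(87798.000/8) = 104.7604
CV = 104.7604 / 666.3333 = 0.15722 = 15.722%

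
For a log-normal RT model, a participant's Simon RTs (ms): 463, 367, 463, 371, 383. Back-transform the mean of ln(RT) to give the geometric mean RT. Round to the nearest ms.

ln(RT): 6.1377, 5.9054, 6.1377, 5.9162, 5.9480
Mean ln(RT) = 30.0451/5 = 6.00901
Geometric mean = exp(6.00901) = 407.08 ms

407 ms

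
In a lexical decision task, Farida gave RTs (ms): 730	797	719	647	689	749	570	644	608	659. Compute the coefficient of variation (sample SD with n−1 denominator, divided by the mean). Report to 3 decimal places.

0.101

n = 10, Σ = 6812, M = 681.2000
Σ(x−M)² = 42647.600; s = √(42647.600/9) = 68.8377
CV = 68.8377 / 681.2000 = 0.10105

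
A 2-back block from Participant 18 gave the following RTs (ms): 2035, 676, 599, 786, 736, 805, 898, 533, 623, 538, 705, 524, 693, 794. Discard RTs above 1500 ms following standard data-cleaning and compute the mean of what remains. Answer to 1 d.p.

Excluded: 2035
Retained (n=13): Σ = 8910
Mean = 8910/13 = 685.3846

685.4 ms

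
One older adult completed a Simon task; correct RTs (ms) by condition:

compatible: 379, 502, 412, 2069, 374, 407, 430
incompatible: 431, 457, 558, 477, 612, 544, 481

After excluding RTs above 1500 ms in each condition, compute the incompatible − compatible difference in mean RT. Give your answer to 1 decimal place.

91.2 ms

compatible: exclude 2069
M(compatible) = 2504/6 = 417.333
M(incompatible) = 3560/7 = 508.571
Difference = 508.571 − 417.333 = 91.238 ms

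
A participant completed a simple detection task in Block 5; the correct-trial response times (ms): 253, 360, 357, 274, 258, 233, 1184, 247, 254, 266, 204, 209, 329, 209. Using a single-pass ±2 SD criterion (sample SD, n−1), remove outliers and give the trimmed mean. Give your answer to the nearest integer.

n = 14, ΣRT = 4637, M = 331.214
Σ(x−M)² = 816502.36; s = √(816502.36/13) = 250.615
Cutoffs: 331.214 ± 2·250.615 → [-170.0, 832.4]
Outside: 1184 → excluded.
Retained (n=13): Σ = 3453, mean = 3453/13 = 265.615

266 ms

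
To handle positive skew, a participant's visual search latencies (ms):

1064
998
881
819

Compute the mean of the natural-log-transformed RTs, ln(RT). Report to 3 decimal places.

ln(RT): 6.9698, 6.9058, 6.7811, 6.7081
Σ ln(RT) = 27.3647
Mean = 27.3647/4 = 6.84117

6.841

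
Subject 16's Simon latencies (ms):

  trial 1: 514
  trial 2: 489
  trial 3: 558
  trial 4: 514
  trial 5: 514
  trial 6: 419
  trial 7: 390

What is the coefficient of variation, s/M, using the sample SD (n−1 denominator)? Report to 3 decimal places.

0.123

n = 7, Σ = 3398, M = 485.4286
Σ(x−M)² = 21247.714; s = √(21247.714/6) = 59.5087
CV = 59.5087 / 485.4286 = 0.12259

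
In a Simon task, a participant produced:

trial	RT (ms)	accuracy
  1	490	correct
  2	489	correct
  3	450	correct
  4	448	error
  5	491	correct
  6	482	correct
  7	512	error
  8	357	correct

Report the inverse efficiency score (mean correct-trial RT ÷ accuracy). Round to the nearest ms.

Correct trials (n=6): 490, 489, 450, 491, 482, 357
Mean correct RT = 2759/6 = 459.8333 ms
Proportion correct = 6/8
IES = 459.8333 / (6/8) = 613.111 ms

613 ms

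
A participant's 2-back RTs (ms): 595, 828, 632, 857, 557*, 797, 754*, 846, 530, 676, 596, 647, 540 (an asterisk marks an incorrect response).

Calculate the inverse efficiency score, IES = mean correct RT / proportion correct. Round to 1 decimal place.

810.5 ms

Correct trials (n=11): 595, 828, 632, 857, 797, 846, 530, 676, 596, 647, 540
Mean correct RT = 7544/11 = 685.8182 ms
Proportion correct = 11/13
IES = 685.8182 / (11/13) = 810.512 ms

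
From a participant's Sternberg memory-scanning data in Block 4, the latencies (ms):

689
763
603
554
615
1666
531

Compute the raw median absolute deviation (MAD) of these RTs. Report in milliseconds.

Sorted: 531, 554, 603, 615, 689, 763, 1666 → median = 615
|x − 615|: 74, 148, 12, 61, 0, 1051, 84
Sorted deviations: 0, 12, 61, 74, 84, 148, 1051 → MAD = 74

74 ms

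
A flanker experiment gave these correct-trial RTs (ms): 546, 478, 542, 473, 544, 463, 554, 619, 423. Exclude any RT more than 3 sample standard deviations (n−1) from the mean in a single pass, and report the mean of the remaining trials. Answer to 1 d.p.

n = 9, ΣRT = 4642, M = 515.778
Σ(x−M)² = 29163.56; s = √(29163.56/8) = 60.378
Cutoffs: 515.778 ± 3·60.378 → [334.6, 696.9]
No RTs fall outside the cutoffs; all 9 retained. Mean = 4642/9 = 515.778

515.8 ms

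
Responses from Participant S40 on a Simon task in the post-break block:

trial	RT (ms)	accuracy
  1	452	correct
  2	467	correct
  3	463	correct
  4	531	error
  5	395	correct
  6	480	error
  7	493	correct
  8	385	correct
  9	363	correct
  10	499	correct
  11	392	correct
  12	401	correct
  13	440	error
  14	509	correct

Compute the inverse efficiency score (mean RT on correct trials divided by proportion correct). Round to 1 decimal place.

557.6 ms

Correct trials (n=11): 452, 467, 463, 395, 493, 385, 363, 499, 392, 401, 509
Mean correct RT = 4819/11 = 438.0909 ms
Proportion correct = 11/14
IES = 438.0909 / (11/14) = 557.570 ms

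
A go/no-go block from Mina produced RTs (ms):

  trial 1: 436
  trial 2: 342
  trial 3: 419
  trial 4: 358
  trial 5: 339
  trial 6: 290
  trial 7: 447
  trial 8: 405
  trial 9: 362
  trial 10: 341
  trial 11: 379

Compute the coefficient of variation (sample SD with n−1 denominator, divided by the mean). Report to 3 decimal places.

0.128

n = 11, Σ = 4118, M = 374.3636
Σ(x−M)² = 22976.545; s = √(22976.545/10) = 47.9339
CV = 47.9339 / 374.3636 = 0.12804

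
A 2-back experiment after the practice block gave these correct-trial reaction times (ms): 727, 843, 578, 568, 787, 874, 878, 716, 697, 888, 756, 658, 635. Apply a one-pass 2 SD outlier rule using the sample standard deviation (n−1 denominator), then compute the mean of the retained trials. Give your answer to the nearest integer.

739 ms

n = 13, ΣRT = 9605, M = 738.846
Σ(x−M)² = 148131.69; s = √(148131.69/12) = 111.105
Cutoffs: 738.846 ± 2·111.105 → [516.6, 961.1]
No RTs fall outside the cutoffs; all 13 retained. Mean = 9605/13 = 738.846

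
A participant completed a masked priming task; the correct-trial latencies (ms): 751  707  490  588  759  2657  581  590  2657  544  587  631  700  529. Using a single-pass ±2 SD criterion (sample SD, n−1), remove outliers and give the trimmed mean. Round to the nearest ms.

n = 14, ΣRT = 12771, M = 912.214
Σ(x−M)² = 7189352.36; s = √(7189352.36/13) = 743.658
Cutoffs: 912.214 ± 2·743.658 → [-575.1, 2399.5]
Outside: 2657, 2657 → excluded.
Retained (n=12): Σ = 7457, mean = 7457/12 = 621.417

621 ms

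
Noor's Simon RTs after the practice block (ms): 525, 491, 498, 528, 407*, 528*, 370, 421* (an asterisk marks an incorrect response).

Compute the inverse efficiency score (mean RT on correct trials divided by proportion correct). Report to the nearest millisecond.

772 ms

Correct trials (n=5): 525, 491, 498, 528, 370
Mean correct RT = 2412/5 = 482.4000 ms
Proportion correct = 5/8
IES = 482.4000 / (5/8) = 771.840 ms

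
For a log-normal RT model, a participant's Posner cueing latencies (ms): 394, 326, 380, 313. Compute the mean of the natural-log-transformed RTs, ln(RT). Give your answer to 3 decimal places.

ln(RT): 5.9764, 5.7869, 5.9402, 5.7462
Σ ln(RT) = 23.4496
Mean = 23.4496/4 = 5.86241

5.862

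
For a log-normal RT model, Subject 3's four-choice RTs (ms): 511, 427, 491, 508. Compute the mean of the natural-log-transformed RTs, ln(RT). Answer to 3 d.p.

6.180

ln(RT): 6.2364, 6.0568, 6.1964, 6.2305
Σ ln(RT) = 24.7201
Mean = 24.7201/4 = 6.18002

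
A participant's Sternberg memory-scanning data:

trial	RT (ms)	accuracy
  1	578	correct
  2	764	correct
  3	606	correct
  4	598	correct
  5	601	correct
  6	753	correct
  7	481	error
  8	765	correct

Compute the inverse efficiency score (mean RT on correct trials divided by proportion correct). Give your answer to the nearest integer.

Correct trials (n=7): 578, 764, 606, 598, 601, 753, 765
Mean correct RT = 4665/7 = 666.4286 ms
Proportion correct = 7/8
IES = 666.4286 / (7/8) = 761.633 ms

762 ms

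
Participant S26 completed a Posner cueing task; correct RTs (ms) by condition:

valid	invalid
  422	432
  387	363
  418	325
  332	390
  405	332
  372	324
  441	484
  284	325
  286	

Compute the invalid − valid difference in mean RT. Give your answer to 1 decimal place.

-0.0 ms

M(valid) = 3347/9 = 371.889
M(invalid) = 2975/8 = 371.875
Difference = 371.875 − 371.889 = -0.014 ms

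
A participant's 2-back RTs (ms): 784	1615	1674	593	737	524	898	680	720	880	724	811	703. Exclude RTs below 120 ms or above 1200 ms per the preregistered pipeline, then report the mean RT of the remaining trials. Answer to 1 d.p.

732.2 ms

Excluded: 1615, 1674
Retained (n=11): Σ = 8054
Mean = 8054/11 = 732.1818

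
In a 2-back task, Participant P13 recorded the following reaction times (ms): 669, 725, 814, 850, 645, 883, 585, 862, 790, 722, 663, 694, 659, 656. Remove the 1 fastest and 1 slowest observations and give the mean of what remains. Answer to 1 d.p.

Sorted: 585, 645, 656, 659, 663, 669, 694, 722, 725, 790, 814, 850, 862, 883
Drop lowest 1 (585) and highest 1 (883)
Remaining (n=12): Σ = 8749, mean = 8749/12 = 729.083

729.1 ms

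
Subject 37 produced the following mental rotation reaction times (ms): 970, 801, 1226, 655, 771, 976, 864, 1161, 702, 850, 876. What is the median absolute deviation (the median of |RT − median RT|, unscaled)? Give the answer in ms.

Sorted: 655, 702, 771, 801, 850, 864, 876, 970, 976, 1161, 1226 → median = 864
|x − 864|: 106, 63, 362, 209, 93, 112, 0, 297, 162, 14, 12
Sorted deviations: 0, 12, 14, 63, 93, 106, 112, 162, 209, 297, 362 → MAD = 106

106 ms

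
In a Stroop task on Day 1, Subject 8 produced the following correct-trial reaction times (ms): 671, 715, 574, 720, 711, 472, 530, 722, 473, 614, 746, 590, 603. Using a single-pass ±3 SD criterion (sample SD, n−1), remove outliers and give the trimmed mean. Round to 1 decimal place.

626.2 ms

n = 13, ΣRT = 8141, M = 626.231
Σ(x−M)² = 110636.31; s = √(110636.31/12) = 96.019
Cutoffs: 626.231 ± 3·96.019 → [338.2, 914.3]
No RTs fall outside the cutoffs; all 13 retained. Mean = 8141/13 = 626.231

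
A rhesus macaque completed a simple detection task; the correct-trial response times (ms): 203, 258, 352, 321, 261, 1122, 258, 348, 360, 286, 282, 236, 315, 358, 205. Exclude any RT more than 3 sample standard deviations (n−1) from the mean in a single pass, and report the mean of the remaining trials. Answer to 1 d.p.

n = 15, ΣRT = 5165, M = 344.333
Σ(x−M)² = 686939.33; s = √(686939.33/14) = 221.511
Cutoffs: 344.333 ± 3·221.511 → [-320.2, 1008.9]
Outside: 1122 → excluded.
Retained (n=14): Σ = 4043, mean = 4043/14 = 288.786

288.8 ms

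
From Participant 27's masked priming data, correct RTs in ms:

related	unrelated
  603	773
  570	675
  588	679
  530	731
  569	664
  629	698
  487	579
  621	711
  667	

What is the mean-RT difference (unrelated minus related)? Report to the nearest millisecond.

M(related) = 5264/9 = 584.889
M(unrelated) = 5510/8 = 688.750
Difference = 688.750 − 584.889 = 103.861 ms

104 ms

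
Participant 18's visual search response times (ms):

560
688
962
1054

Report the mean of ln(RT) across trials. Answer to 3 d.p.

6.673

ln(RT): 6.3279, 6.5338, 6.8690, 6.9603
Σ ln(RT) = 26.6911
Mean = 26.6911/4 = 6.67277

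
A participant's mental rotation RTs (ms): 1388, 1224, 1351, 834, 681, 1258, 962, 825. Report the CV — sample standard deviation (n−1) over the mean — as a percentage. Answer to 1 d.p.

n = 8, Σ = 8523, M = 1065.3750
Σ(x−M)² = 517679.875; s = √(517679.875/7) = 271.9453
CV = 271.9453 / 1065.3750 = 0.25526 = 25.526%

25.5%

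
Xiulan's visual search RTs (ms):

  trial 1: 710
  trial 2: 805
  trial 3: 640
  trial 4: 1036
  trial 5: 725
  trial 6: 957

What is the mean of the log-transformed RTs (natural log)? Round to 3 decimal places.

6.685

ln(RT): 6.5653, 6.6908, 6.4615, 6.9431, 6.5862, 6.8638
Σ ln(RT) = 40.1107
Mean = 40.1107/6 = 6.68511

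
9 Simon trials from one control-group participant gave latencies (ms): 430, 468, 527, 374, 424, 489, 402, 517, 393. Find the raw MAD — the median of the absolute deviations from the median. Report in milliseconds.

Sorted: 374, 393, 402, 424, 430, 468, 489, 517, 527 → median = 430
|x − 430|: 0, 38, 97, 56, 6, 59, 28, 87, 37
Sorted deviations: 0, 6, 28, 37, 38, 56, 59, 87, 97 → MAD = 38

38 ms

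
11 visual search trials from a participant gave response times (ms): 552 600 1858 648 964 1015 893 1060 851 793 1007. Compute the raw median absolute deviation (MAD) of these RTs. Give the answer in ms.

Sorted: 552, 600, 648, 793, 851, 893, 964, 1007, 1015, 1060, 1858 → median = 893
|x − 893|: 341, 293, 965, 245, 71, 122, 0, 167, 42, 100, 114
Sorted deviations: 0, 42, 71, 100, 114, 122, 167, 245, 293, 341, 965 → MAD = 122

122 ms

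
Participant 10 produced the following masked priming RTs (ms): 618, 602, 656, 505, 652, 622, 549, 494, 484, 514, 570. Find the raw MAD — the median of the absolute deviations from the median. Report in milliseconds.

56 ms

Sorted: 484, 494, 505, 514, 549, 570, 602, 618, 622, 652, 656 → median = 570
|x − 570|: 48, 32, 86, 65, 82, 52, 21, 76, 86, 56, 0
Sorted deviations: 0, 21, 32, 48, 52, 56, 65, 76, 82, 86, 86 → MAD = 56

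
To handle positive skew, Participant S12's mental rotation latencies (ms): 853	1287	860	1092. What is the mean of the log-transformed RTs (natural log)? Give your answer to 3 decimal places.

6.915

ln(RT): 6.7488, 7.1601, 6.7569, 6.9958
Σ ln(RT) = 27.6615
Mean = 27.6615/4 = 6.91538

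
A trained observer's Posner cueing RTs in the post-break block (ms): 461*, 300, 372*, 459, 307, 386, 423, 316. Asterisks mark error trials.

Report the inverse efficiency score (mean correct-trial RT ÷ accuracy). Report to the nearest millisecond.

Correct trials (n=6): 300, 459, 307, 386, 423, 316
Mean correct RT = 2191/6 = 365.1667 ms
Proportion correct = 6/8
IES = 365.1667 / (6/8) = 486.889 ms

487 ms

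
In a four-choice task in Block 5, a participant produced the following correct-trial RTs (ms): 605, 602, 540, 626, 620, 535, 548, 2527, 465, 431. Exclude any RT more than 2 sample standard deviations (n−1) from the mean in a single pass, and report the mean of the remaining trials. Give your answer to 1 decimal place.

n = 10, ΣRT = 7499, M = 749.900
Σ(x−M)² = 3547048.90; s = √(3547048.90/9) = 627.787
Cutoffs: 749.900 ± 2·627.787 → [-505.7, 2005.5]
Outside: 2527 → excluded.
Retained (n=9): Σ = 4972, mean = 4972/9 = 552.444

552.4 ms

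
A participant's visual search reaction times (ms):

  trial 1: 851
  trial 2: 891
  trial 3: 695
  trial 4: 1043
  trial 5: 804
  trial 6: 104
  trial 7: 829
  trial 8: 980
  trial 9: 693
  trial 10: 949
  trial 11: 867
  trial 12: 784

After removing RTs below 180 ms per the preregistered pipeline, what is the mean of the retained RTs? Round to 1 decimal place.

Excluded: 104
Retained (n=11): Σ = 9386
Mean = 9386/11 = 853.2727

853.3 ms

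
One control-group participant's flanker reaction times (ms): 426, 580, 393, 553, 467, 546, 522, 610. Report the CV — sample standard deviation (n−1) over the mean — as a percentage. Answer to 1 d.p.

14.9%

n = 8, Σ = 4097, M = 512.1250
Σ(x−M)² = 40746.875; s = √(40746.875/7) = 76.2954
CV = 76.2954 / 512.1250 = 0.14898 = 14.898%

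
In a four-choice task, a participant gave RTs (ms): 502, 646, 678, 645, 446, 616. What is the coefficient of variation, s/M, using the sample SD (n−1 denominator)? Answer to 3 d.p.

n = 6, Σ = 3533, M = 588.8333
Σ(x−M)² = 43052.833; s = √(43052.833/5) = 92.7931
CV = 92.7931 / 588.8333 = 0.15759

0.158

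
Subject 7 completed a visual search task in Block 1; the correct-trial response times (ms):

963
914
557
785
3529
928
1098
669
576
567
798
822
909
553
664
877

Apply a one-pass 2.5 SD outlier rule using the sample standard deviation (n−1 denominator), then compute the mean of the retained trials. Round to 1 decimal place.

n = 16, ΣRT = 15209, M = 950.562
Σ(x−M)² = 7508191.94; s = √(7508191.94/15) = 707.493
Cutoffs: 950.562 ± 2.5·707.493 → [-818.2, 2719.3]
Outside: 3529 → excluded.
Retained (n=15): Σ = 11680, mean = 11680/15 = 778.667

778.7 ms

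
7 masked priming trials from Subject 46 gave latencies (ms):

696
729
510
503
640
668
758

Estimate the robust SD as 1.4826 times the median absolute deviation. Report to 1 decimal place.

Sorted: 503, 510, 640, 668, 696, 729, 758 → median = 668
|x − 668| sorted: 0, 28, 28, 61, 90, 158, 165 → MAD = 61
Robust SD ≈ 1.4826 × 61 = 90.439

90.4 ms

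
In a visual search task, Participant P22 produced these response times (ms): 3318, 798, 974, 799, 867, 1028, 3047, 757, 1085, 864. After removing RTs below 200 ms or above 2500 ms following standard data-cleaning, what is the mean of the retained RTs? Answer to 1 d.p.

896.5 ms

Excluded: 3047, 3318
Retained (n=8): Σ = 7172
Mean = 7172/8 = 896.5000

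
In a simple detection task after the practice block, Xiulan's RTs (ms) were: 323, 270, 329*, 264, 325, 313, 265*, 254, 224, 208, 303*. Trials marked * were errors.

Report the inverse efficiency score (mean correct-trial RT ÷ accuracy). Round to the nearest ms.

Correct trials (n=8): 323, 270, 264, 325, 313, 254, 224, 208
Mean correct RT = 2181/8 = 272.6250 ms
Proportion correct = 8/11
IES = 272.6250 / (8/11) = 374.859 ms

375 ms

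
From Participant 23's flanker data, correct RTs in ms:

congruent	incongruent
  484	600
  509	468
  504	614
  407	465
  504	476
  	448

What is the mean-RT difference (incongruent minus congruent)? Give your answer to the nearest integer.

30 ms

M(congruent) = 2408/5 = 481.600
M(incongruent) = 3071/6 = 511.833
Difference = 511.833 − 481.600 = 30.233 ms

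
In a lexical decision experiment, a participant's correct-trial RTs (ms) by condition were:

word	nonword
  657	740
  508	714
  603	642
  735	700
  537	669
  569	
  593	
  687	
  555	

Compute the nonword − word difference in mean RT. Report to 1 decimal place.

88.1 ms

M(word) = 5444/9 = 604.889
M(nonword) = 3465/5 = 693.000
Difference = 693.000 − 604.889 = 88.111 ms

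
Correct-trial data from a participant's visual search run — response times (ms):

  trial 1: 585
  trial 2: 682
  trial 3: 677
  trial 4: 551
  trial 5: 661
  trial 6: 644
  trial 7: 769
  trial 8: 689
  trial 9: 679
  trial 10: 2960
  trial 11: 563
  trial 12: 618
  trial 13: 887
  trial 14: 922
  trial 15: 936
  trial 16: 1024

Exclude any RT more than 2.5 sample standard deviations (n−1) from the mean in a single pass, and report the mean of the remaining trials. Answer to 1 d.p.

n = 16, ΣRT = 13847, M = 865.438
Σ(x−M)² = 4986363.94; s = √(4986363.94/15) = 576.562
Cutoffs: 865.438 ± 2.5·576.562 → [-576.0, 2306.8]
Outside: 2960 → excluded.
Retained (n=15): Σ = 10887, mean = 10887/15 = 725.800

725.8 ms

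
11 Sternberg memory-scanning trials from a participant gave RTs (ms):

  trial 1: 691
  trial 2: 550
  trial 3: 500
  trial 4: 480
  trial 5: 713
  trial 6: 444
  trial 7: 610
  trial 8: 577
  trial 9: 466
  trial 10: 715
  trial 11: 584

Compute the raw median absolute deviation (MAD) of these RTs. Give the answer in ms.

Sorted: 444, 466, 480, 500, 550, 577, 584, 610, 691, 713, 715 → median = 577
|x − 577|: 114, 27, 77, 97, 136, 133, 33, 0, 111, 138, 7
Sorted deviations: 0, 7, 27, 33, 77, 97, 111, 114, 133, 136, 138 → MAD = 97

97 ms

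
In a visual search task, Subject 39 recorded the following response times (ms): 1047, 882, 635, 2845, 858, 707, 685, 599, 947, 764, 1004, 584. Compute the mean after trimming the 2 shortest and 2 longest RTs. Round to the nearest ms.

810 ms

Sorted: 584, 599, 635, 685, 707, 764, 858, 882, 947, 1004, 1047, 2845
Drop lowest 2 (584, 599) and highest 2 (1047, 2845)
Remaining (n=8): Σ = 6482, mean = 6482/8 = 810.250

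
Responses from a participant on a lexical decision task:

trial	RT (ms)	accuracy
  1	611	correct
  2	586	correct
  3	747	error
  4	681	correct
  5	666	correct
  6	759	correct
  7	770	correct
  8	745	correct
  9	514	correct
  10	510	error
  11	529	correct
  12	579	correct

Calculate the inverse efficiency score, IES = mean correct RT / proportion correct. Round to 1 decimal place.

772.8 ms

Correct trials (n=10): 611, 586, 681, 666, 759, 770, 745, 514, 529, 579
Mean correct RT = 6440/10 = 644.0000 ms
Proportion correct = 10/12
IES = 644.0000 / (10/12) = 772.800 ms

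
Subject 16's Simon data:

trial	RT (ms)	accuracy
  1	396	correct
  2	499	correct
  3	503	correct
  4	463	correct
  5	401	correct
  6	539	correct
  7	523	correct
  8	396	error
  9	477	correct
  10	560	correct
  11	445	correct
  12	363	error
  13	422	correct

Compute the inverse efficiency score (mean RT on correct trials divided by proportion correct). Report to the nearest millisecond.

Correct trials (n=11): 396, 499, 503, 463, 401, 539, 523, 477, 560, 445, 422
Mean correct RT = 5228/11 = 475.2727 ms
Proportion correct = 11/13
IES = 475.2727 / (11/13) = 561.686 ms

562 ms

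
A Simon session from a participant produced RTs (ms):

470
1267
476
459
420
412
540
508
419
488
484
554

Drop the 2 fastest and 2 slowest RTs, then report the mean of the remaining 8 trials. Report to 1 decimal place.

Sorted: 412, 419, 420, 459, 470, 476, 484, 488, 508, 540, 554, 1267
Drop lowest 2 (412, 419) and highest 2 (554, 1267)
Remaining (n=8): Σ = 3845, mean = 3845/8 = 480.625

480.6 ms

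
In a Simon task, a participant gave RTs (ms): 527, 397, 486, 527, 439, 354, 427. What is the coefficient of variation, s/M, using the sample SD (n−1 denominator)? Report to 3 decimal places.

n = 7, Σ = 3157, M = 451.0000
Σ(x−M)² = 25822.000; s = √(25822.000/6) = 65.6023
CV = 65.6023 / 451.0000 = 0.14546

0.145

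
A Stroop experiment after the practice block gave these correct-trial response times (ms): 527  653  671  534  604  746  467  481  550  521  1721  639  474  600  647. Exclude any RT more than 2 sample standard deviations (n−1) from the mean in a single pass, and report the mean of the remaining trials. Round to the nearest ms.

n = 15, ΣRT = 9835, M = 655.667
Σ(x−M)² = 1309223.33; s = √(1309223.33/14) = 305.804
Cutoffs: 655.667 ± 2·305.804 → [44.1, 1267.3]
Outside: 1721 → excluded.
Retained (n=14): Σ = 8114, mean = 8114/14 = 579.571

580 ms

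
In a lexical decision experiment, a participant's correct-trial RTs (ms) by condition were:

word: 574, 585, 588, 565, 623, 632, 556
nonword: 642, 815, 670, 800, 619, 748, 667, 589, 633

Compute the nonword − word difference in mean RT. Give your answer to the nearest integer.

M(word) = 4123/7 = 589.000
M(nonword) = 6183/9 = 687.000
Difference = 687.000 − 589.000 = 98.000 ms

98 ms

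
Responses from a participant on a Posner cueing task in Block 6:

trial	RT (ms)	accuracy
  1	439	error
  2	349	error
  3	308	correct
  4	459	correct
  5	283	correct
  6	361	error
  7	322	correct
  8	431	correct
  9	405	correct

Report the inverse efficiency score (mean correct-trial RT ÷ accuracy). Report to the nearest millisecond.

Correct trials (n=6): 308, 459, 283, 322, 431, 405
Mean correct RT = 2208/6 = 368.0000 ms
Proportion correct = 6/9
IES = 368.0000 / (6/9) = 552.000 ms

552 ms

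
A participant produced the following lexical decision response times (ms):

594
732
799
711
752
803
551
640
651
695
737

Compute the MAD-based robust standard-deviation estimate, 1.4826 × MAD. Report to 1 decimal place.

Sorted: 551, 594, 640, 651, 695, 711, 732, 737, 752, 799, 803 → median = 711
|x − 711| sorted: 0, 16, 21, 26, 41, 60, 71, 88, 92, 117, 160 → MAD = 60
Robust SD ≈ 1.4826 × 60 = 88.956

89.0 ms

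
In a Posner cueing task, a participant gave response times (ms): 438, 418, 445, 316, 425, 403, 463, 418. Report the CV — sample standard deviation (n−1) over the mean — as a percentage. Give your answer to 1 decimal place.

10.7%

n = 8, Σ = 3326, M = 415.7500
Σ(x−M)² = 13791.500; s = √(13791.500/7) = 44.3871
CV = 44.3871 / 415.7500 = 0.10676 = 10.676%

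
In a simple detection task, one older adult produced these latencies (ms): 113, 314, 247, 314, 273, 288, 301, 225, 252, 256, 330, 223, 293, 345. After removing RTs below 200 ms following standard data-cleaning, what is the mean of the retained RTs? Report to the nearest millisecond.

282 ms

Excluded: 113
Retained (n=13): Σ = 3661
Mean = 3661/13 = 281.6154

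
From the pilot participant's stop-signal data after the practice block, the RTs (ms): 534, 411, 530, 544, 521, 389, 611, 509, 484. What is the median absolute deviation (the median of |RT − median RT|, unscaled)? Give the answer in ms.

23 ms

Sorted: 389, 411, 484, 509, 521, 530, 534, 544, 611 → median = 521
|x − 521|: 13, 110, 9, 23, 0, 132, 90, 12, 37
Sorted deviations: 0, 9, 12, 13, 23, 37, 90, 110, 132 → MAD = 23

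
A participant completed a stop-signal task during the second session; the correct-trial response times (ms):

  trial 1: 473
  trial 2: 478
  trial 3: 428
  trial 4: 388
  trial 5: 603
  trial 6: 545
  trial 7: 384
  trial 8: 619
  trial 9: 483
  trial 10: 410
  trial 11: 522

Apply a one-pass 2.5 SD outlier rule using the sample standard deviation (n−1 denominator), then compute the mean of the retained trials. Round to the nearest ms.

n = 11, ΣRT = 5333, M = 484.818
Σ(x−M)² = 65529.64; s = √(65529.64/10) = 80.950
Cutoffs: 484.818 ± 2.5·80.950 → [282.4, 687.2]
No RTs fall outside the cutoffs; all 11 retained. Mean = 5333/11 = 484.818

485 ms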